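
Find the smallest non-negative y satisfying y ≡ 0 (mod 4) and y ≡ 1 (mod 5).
M = 4 × 5 = 20. M₁ = 5, y₁ ≡ 1 (mod 4). M₂ = 4, y₂ ≡ 4 (mod 5). y = 0×5×1 + 1×4×4 ≡ 16 (mod 20)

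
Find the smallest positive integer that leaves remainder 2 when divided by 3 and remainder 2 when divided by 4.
M = 3 × 4 = 12. M₁ = 4, y₁ ≡ 1 (mod 3). M₂ = 3, y₂ ≡ 3 (mod 4). x = 2×4×1 + 2×3×3 ≡ 2 (mod 12). The smallest positive such number is 2.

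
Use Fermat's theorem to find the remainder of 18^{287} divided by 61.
35

By Fermat's Little Theorem, a^(p-1) ≡ 1 (mod p) for prime p and gcd(a, p) = 1
Here p = 61, so 18^60 ≡ 1 (mod 61)
We can reduce the exponent: 287 mod 60 = 47
So 18^287 ≡ 18^47 (mod 61)
Computing: 18^47 mod 61 = 35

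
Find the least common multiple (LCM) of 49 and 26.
1274

First find GCD(49, 26) using the Euclidean algorithm:
49 = 1 × 26 + 23
26 = 1 × 23 + 3
23 = 7 × 3 + 2
3 = 1 × 2 + 1
2 = 2 × 1 + 0
GCD(49, 26) = 1

LCM formula: LCM(a, b) = (a × b) / GCD(a, b)
LCM(49, 26) = (49 × 26) / 1
LCM(49, 26) = 1274 / 1
LCM(49, 26) = 1274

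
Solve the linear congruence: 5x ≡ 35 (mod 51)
7

Since gcd(5, 51) = 1 divides 35, a solution exists.
Multiply both sides by the inverse of 5 mod 51:
  5^(-1) mod 51 = 41
  x ≡ 41 × 35 ≡ 1435 ≡ 7 (mod 51)
Verification: 5 × 7 = 35 = 0 × 51 + 35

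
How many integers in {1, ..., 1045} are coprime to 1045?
720

Prime factorization: 1045 = 5 × 11 × 19
Using the formula φ(n) = n × Π(1 - 1/p) for each prime factor p:
φ(1045) = 1045 × (1 - 1/5) × (1 - 1/11) × (1 - 1/19)
φ(1045) = 720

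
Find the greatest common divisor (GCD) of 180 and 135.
45

Using the Euclidean algorithm:
180 = 1 × 135 + 45
135 = 3 × 45 + 0

GCD(180, 135) = 45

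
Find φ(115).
88

Prime factorization: 115 = 5 × 23
Using the formula φ(n) = n × Π(1 - 1/p) for each prime factor p:
φ(115) = 115 × (1 - 1/5) × (1 - 1/23)
φ(115) = 88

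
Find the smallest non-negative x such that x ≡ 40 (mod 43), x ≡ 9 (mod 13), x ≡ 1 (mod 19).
685

Using the Chinese Remainder Theorem:
M = product of moduli = 10621
For equation 1: M_1 = 247, 247 ≡ 32 (mod 43), inverse of 247 mod 43 is 39 (check: 32 × 39 = 1248 ≡ 1 (mod 43))
For equation 2: M_2 = 817, 817 ≡ 11 (mod 13), inverse of 817 mod 13 is 6 (check: 11 × 6 = 66 ≡ 1 (mod 13))
For equation 3: M_3 = 559, 559 ≡ 8 (mod 19), inverse of 559 mod 19 is 12 (check: 8 × 12 = 96 ≡ 1 (mod 19))
Combine: x ≡ Σ r_i×M_i×(M_i⁻¹ mod m_i) = 40×247×39 + 9×817×6 + 1×559×12 = 385320 + 44118 + 6708 = 436146
436146 mod 10621 = 685
x ≡ 685 (mod 10621)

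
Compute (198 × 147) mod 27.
0

(198 × 147) = 29106
29106 mod 27 = 0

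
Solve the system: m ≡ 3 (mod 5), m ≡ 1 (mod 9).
M = 5 × 9 = 45. M₁ = 9, y₁ ≡ 4 (mod 5). M₂ = 5, y₂ ≡ 2 (mod 9). m = 3×9×4 + 1×5×2 ≡ 28 (mod 45)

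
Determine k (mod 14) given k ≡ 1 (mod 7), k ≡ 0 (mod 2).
8

Using the Chinese Remainder Theorem:
M = product of moduli = 14
For equation 1: M_1 = 2, 2 ≡ 2 (mod 7), inverse of 2 mod 7 is 4 (check: 2 × 4 = 8 ≡ 1 (mod 7))
For equation 2: M_2 = 7, 7 ≡ 1 (mod 2), inverse of 7 mod 2 is 1 (check: 1 × 1 = 1 ≡ 1 (mod 2))
Combine: k ≡ Σ r_i×M_i×(M_i⁻¹ mod m_i) = 1×2×4 + 0×7×1 = 8 + 0 = 8
8 mod 14 = 8
k ≡ 8 (mod 14)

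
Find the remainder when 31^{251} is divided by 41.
By Fermat: 31^{40} ≡ 1 (mod 41). 251 = 6×40 + 11. So 31^{251} ≡ 31^{11} ≡ 31 (mod 41)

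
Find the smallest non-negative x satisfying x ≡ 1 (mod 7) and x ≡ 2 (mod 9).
M = 7 × 9 = 63. M₁ = 9, y₁ ≡ 4 (mod 7). M₂ = 7, y₂ ≡ 4 (mod 9). x = 1×9×4 + 2×7×4 ≡ 29 (mod 63)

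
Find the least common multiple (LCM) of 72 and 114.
1368

First find GCD(72, 114) using the Euclidean algorithm:
72 = 0 × 114 + 72
114 = 1 × 72 + 42
72 = 1 × 42 + 30
42 = 1 × 30 + 12
30 = 2 × 12 + 6
12 = 2 × 6 + 0
GCD(72, 114) = 6

LCM formula: LCM(a, b) = (a × b) / GCD(a, b)
LCM(72, 114) = (72 × 114) / 6
LCM(72, 114) = 8208 / 6
LCM(72, 114) = 1368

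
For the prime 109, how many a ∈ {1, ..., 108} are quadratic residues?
For prime 109, there are (p-1)/2 = (109-1)/2 = 54 quadratic residues (excluding 0).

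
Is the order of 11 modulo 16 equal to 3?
No, the actual order is 4, not 3.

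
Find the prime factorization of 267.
3 × 89

Divide by primes starting from smallest:
267 ÷ 3 = 89
89 ÷ 89 = 1

267 = 3 × 89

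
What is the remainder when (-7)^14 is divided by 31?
Using repeated squaring. (-7) ≡ 24 (mod 31). 14 = 8 + 4 + 2 (binary 1110). Repeated squaring mod 31: 24^1 ≡ 24; 24^2 ≡ 24² = 576 ≡ 18; 24^4 ≡ 18² = 324 ≡ 14; 24^8 ≡ 14² = 196 ≡ 10. Multiply: (-7)^14 ≡ 24^8 × 24^4 × 24^2 ≡ 10 × 14 × 18 (mod 31): 10 × 14 = 140 ≡ 16; 16 × 18 = 288 ≡ 9. So (-7)^14 ≡ 9 (mod 31).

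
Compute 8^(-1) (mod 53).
8^(-1) ≡ 20 (mod 53). Verification: 8 × 20 = 160 ≡ 1 (mod 53)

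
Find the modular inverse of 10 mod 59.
10^(-1) ≡ 6 (mod 59). Verification: 10 × 6 = 60 ≡ 1 (mod 59)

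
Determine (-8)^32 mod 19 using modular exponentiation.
Using Fermat: (-8)^{18} ≡ 1 (mod 19). 32 ≡ 14 (mod 18). So (-8)^{32} ≡ (-8)^{14} ≡ 7 (mod 19)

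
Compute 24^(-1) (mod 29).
23

Using Extended Euclidean Algorithm:
gcd(24, 29) = 1
Bezout coefficients: 24 × -6 + 29 × 5 = 1
So 24 × -6 ≡ 1 (mod 29)
The inverse is -6 mod 29 = 23
Verification: 24 × 23 = 552 = 19 × 29 + 1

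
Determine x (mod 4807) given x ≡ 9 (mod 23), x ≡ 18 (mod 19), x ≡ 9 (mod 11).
2792

Using the Chinese Remainder Theorem:
M = product of moduli = 4807
For equation 1: M_1 = 209, 209 ≡ 2 (mod 23), inverse of 209 mod 23 is 12 (check: 2 × 12 = 24 ≡ 1 (mod 23))
For equation 2: M_2 = 253, 253 ≡ 6 (mod 19), inverse of 253 mod 19 is 16 (check: 6 × 16 = 96 ≡ 1 (mod 19))
For equation 3: M_3 = 437, 437 ≡ 8 (mod 11), inverse of 437 mod 11 is 7 (check: 8 × 7 = 56 ≡ 1 (mod 11))
Combine: x ≡ Σ r_i×M_i×(M_i⁻¹ mod m_i) = 9×209×12 + 18×253×16 + 9×437×7 = 22572 + 72864 + 27531 = 122967
122967 mod 4807 = 2792
x ≡ 2792 (mod 4807)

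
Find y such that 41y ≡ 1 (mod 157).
41^(-1) ≡ 23 (mod 157). Verification: 41 × 23 = 943 ≡ 1 (mod 157)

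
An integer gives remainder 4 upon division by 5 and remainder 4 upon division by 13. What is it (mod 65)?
M = 5 × 13 = 65. M₁ = 13, y₁ ≡ 2 (mod 5). M₂ = 5, y₂ ≡ 8 (mod 13). x = 4×13×2 + 4×5×8 ≡ 4 (mod 65). The smallest positive such number is 4.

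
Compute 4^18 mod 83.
Using repeated squaring. 18 = 16 + 2 (binary 10010). Repeated squaring mod 83: 4^1 ≡ 4; 4^2 ≡ 4² = 16 ≡ 16; 4^4 ≡ 16² = 256 ≡ 7; 4^8 ≡ 7² = 49 ≡ 49; 4^16 ≡ 49² = 2401 ≡ 77. Multiply: 4^18 = 4^16 × 4^2 ≡ 77 × 16 (mod 83): 77 × 16 = 1232 ≡ 70. So 4^18 ≡ 70 (mod 83).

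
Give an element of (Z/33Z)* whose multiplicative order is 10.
2 has order 10 mod 33 since 2^{10} ≡ 1 (mod 33) and no smaller power works.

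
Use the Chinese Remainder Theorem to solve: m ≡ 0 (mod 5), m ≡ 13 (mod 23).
M = 5 × 23 = 115. M₁ = 23, y₁ ≡ 2 (mod 5). M₂ = 5, y₂ ≡ 14 (mod 23). m = 0×23×2 + 13×5×14 ≡ 105 (mod 115)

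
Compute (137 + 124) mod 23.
8

(137 + 124) = 261
261 mod 23 = 8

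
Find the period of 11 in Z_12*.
Powers of 11 mod 12: 11^1≡11, 11^2≡1. Order = 2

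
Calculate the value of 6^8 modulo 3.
6 ≡ 0 (mod 3). 8 = 8 (binary 1000). Repeated squaring mod 3: 0^1 ≡ 0; 0^2 ≡ 0² = 0 ≡ 0; 0^4 ≡ 0² = 0 ≡ 0; 0^8 ≡ 0² = 0 ≡ 0. So 6^8 ≡ 0 (mod 3).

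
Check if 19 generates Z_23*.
p - 1 = 22 has prime divisors 2, 11. Check 19^(22/q) mod 23 for each: 19^(22/2) = 19^11 ≡ 22, 19^(22/11) = 19^2 ≡ 16 (mod 23). None of these is 1, so 19 has order 22 = φ(23), so it is a primitive root mod 23.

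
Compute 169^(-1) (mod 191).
169^(-1) ≡ 26 (mod 191). Verification: 169 × 26 = 4394 ≡ 1 (mod 191)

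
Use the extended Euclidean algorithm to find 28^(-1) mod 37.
Extended GCD: 28(4) + 37(-3) = 1. So 28^(-1) ≡ 4 ≡ 4 (mod 37). Verify: 28 × 4 = 112 ≡ 1 (mod 37)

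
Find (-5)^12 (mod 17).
Using repeated squaring. (-5) ≡ 12 (mod 17). 12 = 8 + 4 (binary 1100). Repeated squaring mod 17: 12^1 ≡ 12; 12^2 ≡ 12² = 144 ≡ 8; 12^4 ≡ 8² = 64 ≡ 13; 12^8 ≡ 13² = 169 ≡ 16. Multiply: (-5)^12 ≡ 12^8 × 12^4 ≡ 16 × 13 (mod 17): 16 × 13 = 208 ≡ 4. So (-5)^12 ≡ 4 (mod 17).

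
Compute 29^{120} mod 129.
127

Using successive squaring:
Binary expansion of 120: 1111000
Powers of 29 mod 129 (each is the square of the previous):
  29^1 ≡ 29 (mod 129)
  29^2 ≡ 29² = 841 ≡ 67 (mod 129)
  29^4 ≡ 67² = 4489 ≡ 103 (mod 129)
  29^8 ≡ 103² = 10609 ≡ 31 (mod 129)
  29^16 ≡ 31² = 961 ≡ 58 (mod 129)
  29^32 ≡ 58² = 3364 ≡ 10 (mod 129)
  29^64 ≡ 10² = 100 ≡ 100 (mod 129)
120 = 64 + 32 + 16 + 8, so 29^120 = 29^64 × 29^32 × 29^16 × 29^8 ≡ 100 × 10 × 58 × 31 (mod 129)
Multiplying step by step:
  100 × 10 = 1000 ≡ 97 (mod 129)
  97 × 58 = 5626 ≡ 79 (mod 129)
  79 × 31 = 2449 ≡ 127 (mod 129)
Result: 29^120 ≡ 127 (mod 129)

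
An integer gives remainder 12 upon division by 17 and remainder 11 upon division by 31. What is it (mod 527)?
M = 17 × 31 = 527. M₁ = 31, y₁ ≡ 11 (mod 17). M₂ = 17, y₂ ≡ 11 (mod 31). m = 12×31×11 + 11×17×11 ≡ 352 (mod 527). The smallest positive such number is 352.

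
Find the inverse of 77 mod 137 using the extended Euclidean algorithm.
Extended GCD: 77(-16) + 137(9) = 1. So 77^(-1) ≡ 121 ≡ 121 (mod 137). Verify: 77 × 121 = 9317 ≡ 1 (mod 137)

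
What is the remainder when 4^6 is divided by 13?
6 = 4 + 2 (binary 110). Repeated squaring mod 13: 4^1 ≡ 4; 4^2 ≡ 4² = 16 ≡ 3; 4^4 ≡ 3² = 9 ≡ 9. Multiply: 4^6 = 4^4 × 4^2 ≡ 9 × 3 (mod 13): 9 × 3 = 27 ≡ 1. So 4^6 ≡ 1 (mod 13).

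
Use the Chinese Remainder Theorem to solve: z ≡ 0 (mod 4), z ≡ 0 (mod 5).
M = 4 × 5 = 20. M₁ = 5, y₁ ≡ 1 (mod 4). M₂ = 4, y₂ ≡ 4 (mod 5). z = 0×5×1 + 0×4×4 ≡ 0 (mod 20)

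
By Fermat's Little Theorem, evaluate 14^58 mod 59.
By Fermat's Little Theorem, 14^{58} ≡ 1 (mod 59) since 59 is prime and gcd(14, 59) = 1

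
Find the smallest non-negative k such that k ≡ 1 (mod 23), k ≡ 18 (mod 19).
208

Using the Chinese Remainder Theorem:
M = product of moduli = 437
For equation 1: M_1 = 19, 19 ≡ 19 (mod 23), inverse of 19 mod 23 is 17 (check: 19 × 17 = 323 ≡ 1 (mod 23))
For equation 2: M_2 = 23, 23 ≡ 4 (mod 19), inverse of 23 mod 19 is 5 (check: 4 × 5 = 20 ≡ 1 (mod 19))
Combine: k ≡ Σ r_i×M_i×(M_i⁻¹ mod m_i) = 1×19×17 + 18×23×5 = 323 + 2070 = 2393
2393 mod 437 = 208
k ≡ 208 (mod 437)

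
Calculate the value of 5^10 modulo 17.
10 = 8 + 2 (binary 1010). Repeated squaring mod 17: 5^1 ≡ 5; 5^2 ≡ 5² = 25 ≡ 8; 5^4 ≡ 8² = 64 ≡ 13; 5^8 ≡ 13² = 169 ≡ 16. Multiply: 5^10 = 5^8 × 5^2 ≡ 16 × 8 (mod 17): 16 × 8 = 128 ≡ 9. So 5^10 ≡ 9 (mod 17).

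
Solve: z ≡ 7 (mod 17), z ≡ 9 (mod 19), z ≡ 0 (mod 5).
M = 17 × 19 × 5 = 1615. M₁ = 95, y₁ ≡ 12 (mod 17). M₂ = 85, y₂ ≡ 17 (mod 19). M₃ = 323, y₃ ≡ 2 (mod 5). z = 7×95×12 + 9×85×17 + 0×323×2 ≡ 1605 (mod 1615)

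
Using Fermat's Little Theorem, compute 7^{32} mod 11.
5

By Fermat's Little Theorem, a^(p-1) ≡ 1 (mod p) for prime p and gcd(a, p) = 1
Here p = 11, so 7^10 ≡ 1 (mod 11)
We can reduce the exponent: 32 mod 10 = 2
So 7^32 ≡ 7^2 (mod 11)
Computing: 7^2 mod 11 = 5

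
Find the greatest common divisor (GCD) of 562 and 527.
1

Using the Euclidean algorithm:
562 = 1 × 527 + 35
527 = 15 × 35 + 2
35 = 17 × 2 + 1
2 = 2 × 1 + 0

GCD(562, 527) = 1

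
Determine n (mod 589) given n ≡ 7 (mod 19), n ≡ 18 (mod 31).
235

Using the Chinese Remainder Theorem:
M = product of moduli = 589
For equation 1: M_1 = 31, 31 ≡ 12 (mod 19), inverse of 31 mod 19 is 8 (check: 12 × 8 = 96 ≡ 1 (mod 19))
For equation 2: M_2 = 19, 19 ≡ 19 (mod 31), inverse of 19 mod 31 is 18 (check: 19 × 18 = 342 ≡ 1 (mod 31))
Combine: n ≡ Σ r_i×M_i×(M_i⁻¹ mod m_i) = 7×31×8 + 18×19×18 = 1736 + 6156 = 7892
7892 mod 589 = 235
n ≡ 235 (mod 589)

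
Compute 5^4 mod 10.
4 = 4 (binary 100). Repeated squaring mod 10: 5^1 ≡ 5; 5^2 ≡ 5² = 25 ≡ 5; 5^4 ≡ 5² = 25 ≡ 5. So 5^4 ≡ 5 (mod 10).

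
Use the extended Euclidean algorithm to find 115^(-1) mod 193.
Extended GCD: 115(47) + 193(-28) = 1. So 115^(-1) ≡ 47 ≡ 47 (mod 193). Verify: 115 × 47 = 5405 ≡ 1 (mod 193)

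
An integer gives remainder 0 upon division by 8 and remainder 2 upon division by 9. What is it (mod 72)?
M = 8 × 9 = 72. M₁ = 9, y₁ ≡ 1 (mod 8). M₂ = 8, y₂ ≡ 8 (mod 9). x = 0×9×1 + 2×8×8 ≡ 56 (mod 72). The smallest positive such number is 56.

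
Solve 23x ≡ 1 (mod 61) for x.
8

Using Extended Euclidean Algorithm:
gcd(23, 61) = 1
Bezout coefficients: 23 × 8 + 61 × -3 = 1
So 23 × 8 ≡ 1 (mod 61)
The inverse is 8 mod 61 = 8
Verification: 23 × 8 = 184 = 3 × 61 + 1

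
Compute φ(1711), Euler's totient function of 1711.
1624

Prime factorization: 1711 = 29 × 59
Using the formula φ(n) = n × Π(1 - 1/p) for each prime factor p:
φ(1711) = 1711 × (1 - 1/29) × (1 - 1/59)
φ(1711) = 1624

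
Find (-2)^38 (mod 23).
Using Fermat: (-2)^{22} ≡ 1 (mod 23). 38 ≡ 16 (mod 22). So (-2)^{38} ≡ (-2)^{16} ≡ 9 (mod 23)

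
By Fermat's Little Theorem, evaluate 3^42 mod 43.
By Fermat's Little Theorem, 3^{42} ≡ 1 (mod 43) since 43 is prime and gcd(3, 43) = 1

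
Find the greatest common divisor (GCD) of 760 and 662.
2

Using the Euclidean algorithm:
760 = 1 × 662 + 98
662 = 6 × 98 + 74
98 = 1 × 74 + 24
74 = 3 × 24 + 2
24 = 12 × 2 + 0

GCD(760, 662) = 2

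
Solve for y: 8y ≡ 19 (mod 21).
5

Since gcd(8, 21) = 1 divides 19, a solution exists.
Multiply both sides by the inverse of 8 mod 21:
  8^(-1) mod 21 = 8
  x ≡ 8 × 19 ≡ 152 ≡ 5 (mod 21)
Verification: 8 × 5 = 40 = 1 × 21 + 19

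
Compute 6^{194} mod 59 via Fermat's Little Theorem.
27

By Fermat's Little Theorem, a^(p-1) ≡ 1 (mod p) for prime p and gcd(a, p) = 1
Here p = 59, so 6^58 ≡ 1 (mod 59)
We can reduce the exponent: 194 mod 58 = 20
So 6^194 ≡ 6^20 (mod 59)
Computing: 6^20 mod 59 = 27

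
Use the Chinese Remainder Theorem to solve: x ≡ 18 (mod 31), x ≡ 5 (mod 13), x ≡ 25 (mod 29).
6869

Using the Chinese Remainder Theorem:
M = product of moduli = 11687
For equation 1: M_1 = 377, 377 ≡ 5 (mod 31), inverse of 377 mod 31 is 25 (check: 5 × 25 = 125 ≡ 1 (mod 31))
For equation 2: M_2 = 899, 899 ≡ 2 (mod 13), inverse of 899 mod 13 is 7 (check: 2 × 7 = 14 ≡ 1 (mod 13))
For equation 3: M_3 = 403, 403 ≡ 26 (mod 29), inverse of 403 mod 29 is 19 (check: 26 × 19 = 494 ≡ 1 (mod 29))
Combine: x ≡ Σ r_i×M_i×(M_i⁻¹ mod m_i) = 18×377×25 + 5×899×7 + 25×403×19 = 169650 + 31465 + 191425 = 392540
392540 mod 11687 = 6869
x ≡ 6869 (mod 11687)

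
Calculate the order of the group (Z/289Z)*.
272

Prime factorization: 289 = 17^2
Using the formula φ(n) = n × Π(1 - 1/p) for each prime factor p:
φ(289) = 289 × (1 - 1/17)
φ(289) = 272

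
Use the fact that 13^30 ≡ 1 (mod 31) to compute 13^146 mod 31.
By Fermat: 13^{30} ≡ 1 (mod 31). 146 = 4×30 + 26. So 13^{146} ≡ 13^{26} ≡ 28 (mod 31)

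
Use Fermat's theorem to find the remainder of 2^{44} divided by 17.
16

By Fermat's Little Theorem, a^(p-1) ≡ 1 (mod p) for prime p and gcd(a, p) = 1
Here p = 17, so 2^16 ≡ 1 (mod 17)
We can reduce the exponent: 44 mod 16 = 12
So 2^44 ≡ 2^12 (mod 17)
Computing: 2^12 mod 17 = 16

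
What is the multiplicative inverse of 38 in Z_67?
30

Using Extended Euclidean Algorithm:
gcd(38, 67) = 1
Bezout coefficients: 38 × 30 + 67 × -17 = 1
So 38 × 30 ≡ 1 (mod 67)
The inverse is 30 mod 67 = 30
Verification: 38 × 30 = 1140 = 17 × 67 + 1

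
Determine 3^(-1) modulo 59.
3^(-1) ≡ 20 (mod 59). Verification: 3 × 20 = 60 ≡ 1 (mod 59)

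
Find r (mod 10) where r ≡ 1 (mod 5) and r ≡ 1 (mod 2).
M = 5 × 2 = 10. M₁ = 2, y₁ ≡ 3 (mod 5). M₂ = 5, y₂ ≡ 1 (mod 2). r = 1×2×3 + 1×5×1 ≡ 1 (mod 10)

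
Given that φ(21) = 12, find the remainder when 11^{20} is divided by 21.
By Euler: 11^{12} ≡ 1 (mod 21) since gcd(11, 21) = 1. 20 = 1×12 + 8. So 11^{20} ≡ 11^{8} ≡ 16 (mod 21)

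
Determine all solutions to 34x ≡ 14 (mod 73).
9

Since gcd(34, 73) = 1 divides 14, a solution exists.
Multiply both sides by the inverse of 34 mod 73:
  34^(-1) mod 73 = 58
  x ≡ 58 × 14 ≡ 812 ≡ 9 (mod 73)
Verification: 34 × 9 = 306 = 4 × 73 + 14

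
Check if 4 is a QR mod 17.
By Euler's criterion: 4^{8} ≡ 1 (mod 17). Since this equals 1, 4 is a QR.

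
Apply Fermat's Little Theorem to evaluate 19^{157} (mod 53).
19

By Fermat's Little Theorem, a^(p-1) ≡ 1 (mod p) for prime p and gcd(a, p) = 1
Here p = 53, so 19^52 ≡ 1 (mod 53)
We can reduce the exponent: 157 mod 52 = 1
So 19^157 ≡ 19^1 (mod 53)
Computing: 19^1 mod 53 = 19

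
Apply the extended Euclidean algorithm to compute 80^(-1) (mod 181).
Extended GCD: 80(43) + 181(-19) = 1. So 80^(-1) ≡ 43 ≡ 43 (mod 181). Verify: 80 × 43 = 3440 ≡ 1 (mod 181)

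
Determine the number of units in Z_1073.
1008

Prime factorization: 1073 = 29 × 37
Using the formula φ(n) = n × Π(1 - 1/p) for each prime factor p:
φ(1073) = 1073 × (1 - 1/29) × (1 - 1/37)
φ(1073) = 1008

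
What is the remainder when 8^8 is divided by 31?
8 = 8 (binary 1000). Repeated squaring mod 31: 8^1 ≡ 8; 8^2 ≡ 8² = 64 ≡ 2; 8^4 ≡ 2² = 4 ≡ 4; 8^8 ≡ 4² = 16 ≡ 16. So 8^8 ≡ 16 (mod 31).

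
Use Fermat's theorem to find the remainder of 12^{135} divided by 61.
1

By Fermat's Little Theorem, a^(p-1) ≡ 1 (mod p) for prime p and gcd(a, p) = 1
Here p = 61, so 12^60 ≡ 1 (mod 61)
We can reduce the exponent: 135 mod 60 = 15
So 12^135 ≡ 12^15 (mod 61)
Computing: 12^15 mod 61 = 1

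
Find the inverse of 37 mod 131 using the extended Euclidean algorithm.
Extended GCD: 37(-46) + 131(13) = 1. So 37^(-1) ≡ 85 ≡ 85 (mod 131). Verify: 37 × 85 = 3145 ≡ 1 (mod 131)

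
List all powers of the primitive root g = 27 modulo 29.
g^1, g^2, ..., g^{28} mod 29: {27, 4, 21, 16, 26, 6, 17, 24, 10, 9, 11, 7, 15, 28, 2, 25, 8, 13, 3, 23, 12, 5, 19, 20, 18, 22, 14, 1}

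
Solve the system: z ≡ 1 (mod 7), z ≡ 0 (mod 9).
M = 7 × 9 = 63. M₁ = 9, y₁ ≡ 4 (mod 7). M₂ = 7, y₂ ≡ 4 (mod 9). z = 1×9×4 + 0×7×4 ≡ 36 (mod 63)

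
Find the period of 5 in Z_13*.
Powers of 5 mod 13: 5^1≡5, 5^2≡12, 5^3≡8, 5^4≡1. Order = 4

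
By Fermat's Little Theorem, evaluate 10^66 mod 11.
By Fermat: 10^{10} ≡ 1 (mod 11). 66 = 6×10 + 6. So 10^{66} ≡ 10^{6} ≡ 1 (mod 11)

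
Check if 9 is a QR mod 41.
By Euler's criterion: 9^{20} ≡ 1 (mod 41). Since this equals 1, 9 is a QR.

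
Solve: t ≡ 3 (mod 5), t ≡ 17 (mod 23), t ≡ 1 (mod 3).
M = 5 × 23 × 3 = 345. M₁ = 69, y₁ ≡ 4 (mod 5). M₂ = 15, y₂ ≡ 20 (mod 23). M₃ = 115, y₃ ≡ 1 (mod 3). t = 3×69×4 + 17×15×20 + 1×115×1 ≡ 178 (mod 345)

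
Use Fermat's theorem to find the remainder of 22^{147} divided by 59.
12

By Fermat's Little Theorem, a^(p-1) ≡ 1 (mod p) for prime p and gcd(a, p) = 1
Here p = 59, so 22^58 ≡ 1 (mod 59)
We can reduce the exponent: 147 mod 58 = 31
So 22^147 ≡ 22^31 (mod 59)
Computing: 22^31 mod 59 = 12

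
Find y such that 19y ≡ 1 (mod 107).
19^(-1) ≡ 62 (mod 107). Verification: 19 × 62 = 1178 ≡ 1 (mod 107)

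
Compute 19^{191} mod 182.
115

Using successive squaring:
Binary expansion of 191: 10111111
Powers of 19 mod 182 (each is the square of the previous):
  19^1 ≡ 19 (mod 182)
  19^2 ≡ 19² = 361 ≡ 179 (mod 182)
  19^4 ≡ 179² = 32041 ≡ 9 (mod 182)
  19^8 ≡ 9² = 81 ≡ 81 (mod 182)
  19^16 ≡ 81² = 6561 ≡ 9 (mod 182)
  19^32 ≡ 9² = 81 ≡ 81 (mod 182)
  19^64 ≡ 81² = 6561 ≡ 9 (mod 182)
  19^128 ≡ 9² = 81 ≡ 81 (mod 182)
191 = 128 + 32 + 16 + 8 + 4 + 2 + 1, so 19^191 = 19^128 × 19^32 × 19^16 × 19^8 × 19^4 × 19^2 × 19^1 ≡ 81 × 81 × 9 × 81 × 9 × 179 × 19 (mod 182)
Multiplying step by step:
  81 × 81 = 6561 ≡ 9 (mod 182)
  9 × 9 = 81 ≡ 81 (mod 182)
  81 × 81 = 6561 ≡ 9 (mod 182)
  9 × 9 = 81 ≡ 81 (mod 182)
  81 × 179 = 14499 ≡ 121 (mod 182)
  121 × 19 = 2299 ≡ 115 (mod 182)
Result: 19^191 ≡ 115 (mod 182)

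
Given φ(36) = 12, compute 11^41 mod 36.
By Euler: 11^{12} ≡ 1 (mod 36) since gcd(11, 36) = 1. 41 = 3×12 + 5. So 11^{41} ≡ 11^{5} ≡ 23 (mod 36)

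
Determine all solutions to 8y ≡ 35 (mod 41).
30

Since gcd(8, 41) = 1 divides 35, a solution exists.
Multiply both sides by the inverse of 8 mod 41:
  8^(-1) mod 41 = 36
  x ≡ 36 × 35 ≡ 1260 ≡ 30 (mod 41)
Verification: 8 × 30 = 240 = 5 × 41 + 35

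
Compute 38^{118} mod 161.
4

Using successive squaring:
Binary expansion of 118: 1110110
Powers of 38 mod 161 (each is the square of the previous):
  38^1 ≡ 38 (mod 161)
  38^2 ≡ 38² = 1444 ≡ 156 (mod 161)
  38^4 ≡ 156² = 24336 ≡ 25 (mod 161)
  38^8 ≡ 25² = 625 ≡ 142 (mod 161)
  38^16 ≡ 142² = 20164 ≡ 39 (mod 161)
  38^32 ≡ 39² = 1521 ≡ 72 (mod 161)
  38^64 ≡ 72² = 5184 ≡ 32 (mod 161)
118 = 64 + 32 + 16 + 4 + 2, so 38^118 = 38^64 × 38^32 × 38^16 × 38^4 × 38^2 ≡ 32 × 72 × 39 × 25 × 156 (mod 161)
Multiplying step by step:
  32 × 72 = 2304 ≡ 50 (mod 161)
  50 × 39 = 1950 ≡ 18 (mod 161)
  18 × 25 = 450 ≡ 128 (mod 161)
  128 × 156 = 19968 ≡ 4 (mod 161)
Result: 38^118 ≡ 4 (mod 161)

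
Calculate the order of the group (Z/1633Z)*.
1540

Prime factorization: 1633 = 23 × 71
Using the formula φ(n) = n × Π(1 - 1/p) for each prime factor p:
φ(1633) = 1633 × (1 - 1/23) × (1 - 1/71)
φ(1633) = 1540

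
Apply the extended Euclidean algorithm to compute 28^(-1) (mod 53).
Extended GCD: 28(-17) + 53(9) = 1. So 28^(-1) ≡ 36 ≡ 36 (mod 53). Verify: 28 × 36 = 1008 ≡ 1 (mod 53)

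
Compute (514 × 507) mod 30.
18

(514 × 507) = 260598
260598 mod 30 = 18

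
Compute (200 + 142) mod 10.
2

(200 + 142) = 342
342 mod 10 = 2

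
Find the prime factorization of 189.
3^3 × 7

Divide by primes starting from smallest:
189 ÷ 3 = 63
63 ÷ 3 = 21
21 ÷ 3 = 7
7 ÷ 7 = 1

189 = 3^3 × 7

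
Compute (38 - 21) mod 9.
8

(38 - 21) = 17
17 mod 9 = 8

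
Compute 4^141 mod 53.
Using Fermat: 4^{52} ≡ 1 (mod 53). 141 ≡ 37 (mod 52). So 4^{141} ≡ 4^{37} ≡ 43 (mod 53)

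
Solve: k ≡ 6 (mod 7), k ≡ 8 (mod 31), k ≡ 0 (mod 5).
M = 7 × 31 × 5 = 1085. M₁ = 155, y₁ ≡ 1 (mod 7). M₂ = 35, y₂ ≡ 8 (mod 31). M₃ = 217, y₃ ≡ 3 (mod 5). k = 6×155×1 + 8×35×8 + 0×217×3 ≡ 1000 (mod 1085)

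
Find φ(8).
4

Prime factorization: 8 = 2^3
Using the formula φ(n) = n × Π(1 - 1/p) for each prime factor p:
φ(8) = 8 × (1 - 1/2)
φ(8) = 4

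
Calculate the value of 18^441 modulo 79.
Using Fermat: 18^{78} ≡ 1 (mod 79). 441 ≡ 51 (mod 78). So 18^{441} ≡ 18^{51} ≡ 22 (mod 79)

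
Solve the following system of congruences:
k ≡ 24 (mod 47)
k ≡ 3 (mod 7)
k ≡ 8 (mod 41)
8249

Using the Chinese Remainder Theorem:
M = product of moduli = 13489
For equation 1: M_1 = 287, 287 ≡ 5 (mod 47), inverse of 287 mod 47 is 19 (check: 5 × 19 = 95 ≡ 1 (mod 47))
For equation 2: M_2 = 1927, 1927 ≡ 2 (mod 7), inverse of 1927 mod 7 is 4 (check: 2 × 4 = 8 ≡ 1 (mod 7))
For equation 3: M_3 = 329, 329 ≡ 1 (mod 41), inverse of 329 mod 41 is 1 (check: 1 × 1 = 1 ≡ 1 (mod 41))
Combine: k ≡ Σ r_i×M_i×(M_i⁻¹ mod m_i) = 24×287×19 + 3×1927×4 + 8×329×1 = 130872 + 23124 + 2632 = 156628
156628 mod 13489 = 8249
k ≡ 8249 (mod 13489)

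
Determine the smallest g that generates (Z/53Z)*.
2

A primitive root g modulo p has order p-1 = 52
Prime divisors of 52: [2, 13]
g is a primitive root iff g^(52/q) ≢ 1 (mod 53) for each prime divisor q
Testing small values:
  g = 2: 2^26 ≡ 52, 2^4 ≡ 16 (mod 53) → none is 1, primitive root!
The smallest primitive root is 2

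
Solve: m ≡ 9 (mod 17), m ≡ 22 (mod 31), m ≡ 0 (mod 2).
M = 17 × 31 × 2 = 1054. M₁ = 62, y₁ ≡ 14 (mod 17). M₂ = 34, y₂ ≡ 21 (mod 31). M₃ = 527, y₃ ≡ 1 (mod 2). m = 9×62×14 + 22×34×21 + 0×527×1 ≡ 332 (mod 1054)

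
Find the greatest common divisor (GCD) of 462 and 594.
66

Using the Euclidean algorithm:
462 = 0 × 594 + 462
594 = 1 × 462 + 132
462 = 3 × 132 + 66
132 = 2 × 66 + 0

GCD(462, 594) = 66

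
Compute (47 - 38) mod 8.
1

(47 - 38) = 9
9 mod 8 = 1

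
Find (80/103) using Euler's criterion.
(80/103) = 80^{51} mod 103 = -1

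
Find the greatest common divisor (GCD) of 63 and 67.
1

Using the Euclidean algorithm:
63 = 0 × 67 + 63
67 = 1 × 63 + 4
63 = 15 × 4 + 3
4 = 1 × 3 + 1
3 = 3 × 1 + 0

GCD(63, 67) = 1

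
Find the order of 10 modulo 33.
Powers of 10 mod 33: 10^1≡10, 10^2≡1. Order = 2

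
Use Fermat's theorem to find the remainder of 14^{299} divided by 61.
48

By Fermat's Little Theorem, a^(p-1) ≡ 1 (mod p) for prime p and gcd(a, p) = 1
Here p = 61, so 14^60 ≡ 1 (mod 61)
We can reduce the exponent: 299 mod 60 = 59
So 14^299 ≡ 14^59 (mod 61)
Computing: 14^59 mod 61 = 48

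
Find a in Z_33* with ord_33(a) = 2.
10 has order 2 mod 33 since 10^{2} ≡ 1 (mod 33) and no smaller power works.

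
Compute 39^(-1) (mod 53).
39^(-1) ≡ 34 (mod 53). Verification: 39 × 34 = 1326 ≡ 1 (mod 53)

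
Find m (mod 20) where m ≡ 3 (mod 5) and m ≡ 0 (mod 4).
M = 5 × 4 = 20. M₁ = 4, y₁ ≡ 4 (mod 5). M₂ = 5, y₂ ≡ 1 (mod 4). m = 3×4×4 + 0×5×1 ≡ 8 (mod 20)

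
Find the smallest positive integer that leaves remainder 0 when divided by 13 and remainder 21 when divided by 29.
M = 13 × 29 = 377. M₁ = 29, y₁ ≡ 9 (mod 13). M₂ = 13, y₂ ≡ 9 (mod 29). y = 0×29×9 + 21×13×9 ≡ 195 (mod 377). The smallest positive such number is 195.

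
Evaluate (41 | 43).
(41/43) = 41^{21} mod 43 = 1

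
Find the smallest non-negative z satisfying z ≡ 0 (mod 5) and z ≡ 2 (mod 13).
M = 5 × 13 = 65. M₁ = 13, y₁ ≡ 2 (mod 5). M₂ = 5, y₂ ≡ 8 (mod 13). z = 0×13×2 + 2×5×8 ≡ 15 (mod 65)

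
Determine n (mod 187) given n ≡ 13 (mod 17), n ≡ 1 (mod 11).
166

Using the Chinese Remainder Theorem:
M = product of moduli = 187
For equation 1: M_1 = 11, 11 ≡ 11 (mod 17), inverse of 11 mod 17 is 14 (check: 11 × 14 = 154 ≡ 1 (mod 17))
For equation 2: M_2 = 17, 17 ≡ 6 (mod 11), inverse of 17 mod 11 is 2 (check: 6 × 2 = 12 ≡ 1 (mod 11))
Combine: n ≡ Σ r_i×M_i×(M_i⁻¹ mod m_i) = 13×11×14 + 1×17×2 = 2002 + 34 = 2036
2036 mod 187 = 166
n ≡ 166 (mod 187)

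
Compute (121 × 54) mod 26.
8

(121 × 54) = 6534
6534 mod 26 = 8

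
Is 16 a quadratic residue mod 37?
By Euler's criterion: 16^{18} ≡ 1 (mod 37). Since this equals 1, 16 is a QR.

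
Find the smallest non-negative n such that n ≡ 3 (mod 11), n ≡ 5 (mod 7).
47

Using the Chinese Remainder Theorem:
M = product of moduli = 77
For equation 1: M_1 = 7, 7 ≡ 7 (mod 11), inverse of 7 mod 11 is 8 (check: 7 × 8 = 56 ≡ 1 (mod 11))
For equation 2: M_2 = 11, 11 ≡ 4 (mod 7), inverse of 11 mod 7 is 2 (check: 4 × 2 = 8 ≡ 1 (mod 7))
Combine: n ≡ Σ r_i×M_i×(M_i⁻¹ mod m_i) = 3×7×8 + 5×11×2 = 168 + 110 = 278
278 mod 77 = 47
n ≡ 47 (mod 77)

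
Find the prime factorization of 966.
2 × 3 × 7 × 23

Divide by primes starting from smallest:
966 ÷ 2 = 483
483 ÷ 3 = 161
161 ÷ 7 = 23
23 ÷ 23 = 1

966 = 2 × 3 × 7 × 23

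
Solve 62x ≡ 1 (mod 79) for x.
65

Using Extended Euclidean Algorithm:
gcd(62, 79) = 1
Bezout coefficients: 62 × -14 + 79 × 11 = 1
So 62 × -14 ≡ 1 (mod 79)
The inverse is -14 mod 79 = 65
Verification: 62 × 65 = 4030 = 51 × 79 + 1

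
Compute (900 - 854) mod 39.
7

(900 - 854) = 46
46 mod 39 = 7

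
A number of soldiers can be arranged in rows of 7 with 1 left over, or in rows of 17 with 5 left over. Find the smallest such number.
M = 7 × 17 = 119. M₁ = 17, y₁ ≡ 5 (mod 7). M₂ = 7, y₂ ≡ 5 (mod 17). n = 1×17×5 + 5×7×5 ≡ 22 (mod 119). The smallest positive such number is 22.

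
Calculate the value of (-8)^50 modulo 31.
Using Fermat: (-8)^{30} ≡ 1 (mod 31). 50 ≡ 20 (mod 30). So (-8)^{50} ≡ (-8)^{20} ≡ 1 (mod 31)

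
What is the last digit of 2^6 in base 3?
6 = 4 + 2 (binary 110). Repeated squaring mod 3: 2^1 ≡ 2; 2^2 ≡ 2² = 4 ≡ 1; 2^4 ≡ 1² = 1 ≡ 1. Multiply: 2^6 = 2^4 × 2^2 ≡ 1 × 1 (mod 3): 1 × 1 = 1 ≡ 1. So 2^6 ≡ 1 (mod 3).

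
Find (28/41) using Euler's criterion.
(28/41) = 28^{20} mod 41 = -1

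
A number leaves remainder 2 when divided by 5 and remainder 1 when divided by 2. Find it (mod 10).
M = 5 × 2 = 10. M₁ = 2, y₁ ≡ 3 (mod 5). M₂ = 5, y₂ ≡ 1 (mod 2). z = 2×2×3 + 1×5×1 ≡ 7 (mod 10)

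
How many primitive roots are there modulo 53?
24

The number of primitive roots modulo p is φ(p-1) = φ(52)
φ(52) = 24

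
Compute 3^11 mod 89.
Using repeated squaring. 11 = 8 + 2 + 1 (binary 1011). Repeated squaring mod 89: 3^1 ≡ 3; 3^2 ≡ 3² = 9 ≡ 9; 3^4 ≡ 9² = 81 ≡ 81; 3^8 ≡ 81² = 6561 ≡ 64. Multiply: 3^11 = 3^8 × 3^2 × 3^1 ≡ 64 × 9 × 3 (mod 89): 64 × 9 = 576 ≡ 42; 42 × 3 = 126 ≡ 37. So 3^11 ≡ 37 (mod 89).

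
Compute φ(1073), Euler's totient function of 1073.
1008

Prime factorization: 1073 = 29 × 37
Using the formula φ(n) = n × Π(1 - 1/p) for each prime factor p:
φ(1073) = 1073 × (1 - 1/29) × (1 - 1/37)
φ(1073) = 1008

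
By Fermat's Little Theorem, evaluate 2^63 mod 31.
By Fermat: 2^{30} ≡ 1 (mod 31). 63 = 2×30 + 3. So 2^{63} ≡ 2^{3} ≡ 8 (mod 31)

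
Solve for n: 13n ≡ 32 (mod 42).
38

Since gcd(13, 42) = 1 divides 32, a solution exists.
Multiply both sides by the inverse of 13 mod 42:
  13^(-1) mod 42 = 13
  x ≡ 13 × 32 ≡ 416 ≡ 38 (mod 42)
Verification: 13 × 38 = 494 = 11 × 42 + 32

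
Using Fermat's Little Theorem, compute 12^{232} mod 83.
40

By Fermat's Little Theorem, a^(p-1) ≡ 1 (mod p) for prime p and gcd(a, p) = 1
Here p = 83, so 12^82 ≡ 1 (mod 83)
We can reduce the exponent: 232 mod 82 = 68
So 12^232 ≡ 12^68 (mod 83)
Computing: 12^68 mod 83 = 40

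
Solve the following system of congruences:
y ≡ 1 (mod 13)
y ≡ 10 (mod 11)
131

Using the Chinese Remainder Theorem:
M = product of moduli = 143
For equation 1: M_1 = 11, 11 ≡ 11 (mod 13), inverse of 11 mod 13 is 6 (check: 11 × 6 = 66 ≡ 1 (mod 13))
For equation 2: M_2 = 13, 13 ≡ 2 (mod 11), inverse of 13 mod 11 is 6 (check: 2 × 6 = 12 ≡ 1 (mod 11))
Combine: y ≡ Σ r_i×M_i×(M_i⁻¹ mod m_i) = 1×11×6 + 10×13×6 = 66 + 780 = 846
846 mod 143 = 131
y ≡ 131 (mod 143)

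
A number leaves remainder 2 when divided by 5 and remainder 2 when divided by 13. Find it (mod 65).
M = 5 × 13 = 65. M₁ = 13, y₁ ≡ 2 (mod 5). M₂ = 5, y₂ ≡ 8 (mod 13). k = 2×13×2 + 2×5×8 ≡ 2 (mod 65)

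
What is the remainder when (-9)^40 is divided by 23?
Using Fermat: (-9)^{22} ≡ 1 (mod 23). 40 ≡ 18 (mod 22). So (-9)^{40} ≡ (-9)^{18} ≡ 4 (mod 23)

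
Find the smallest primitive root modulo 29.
p - 1 = 28 has prime divisors 2, 7. h is a primitive root mod 29 iff h^(28/q) ≢ 1 (mod 29) for each such q.
h = 2: 2^14 ≡ 28, 2^4 ≡ 16 (mod 29); none is 1, so 2 has order 28 and is a primitive root.
The smallest primitive root mod 29 is g = 2.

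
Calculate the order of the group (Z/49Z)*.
42

Prime factorization: 49 = 7^2
Using the formula φ(n) = n × Π(1 - 1/p) for each prime factor p:
φ(49) = 49 × (1 - 1/7)
φ(49) = 42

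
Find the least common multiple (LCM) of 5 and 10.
10

First find GCD(5, 10) using the Euclidean algorithm:
5 = 0 × 10 + 5
10 = 2 × 5 + 0
GCD(5, 10) = 5

LCM formula: LCM(a, b) = (a × b) / GCD(a, b)
LCM(5, 10) = (5 × 10) / 5
LCM(5, 10) = 50 / 5
LCM(5, 10) = 10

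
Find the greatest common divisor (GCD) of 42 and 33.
3

Using the Euclidean algorithm:
42 = 1 × 33 + 9
33 = 3 × 9 + 6
9 = 1 × 6 + 3
6 = 2 × 3 + 0

GCD(42, 33) = 3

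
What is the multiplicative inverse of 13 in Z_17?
4

Using Extended Euclidean Algorithm:
gcd(13, 17) = 1
Bezout coefficients: 13 × 4 + 17 × -3 = 1
So 13 × 4 ≡ 1 (mod 17)
The inverse is 4 mod 17 = 4
Verification: 13 × 4 = 52 = 3 × 17 + 1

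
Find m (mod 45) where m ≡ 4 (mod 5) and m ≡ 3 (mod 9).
M = 5 × 9 = 45. M₁ = 9, y₁ ≡ 4 (mod 5). M₂ = 5, y₂ ≡ 2 (mod 9). m = 4×9×4 + 3×5×2 ≡ 39 (mod 45)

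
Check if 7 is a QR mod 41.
By Euler's criterion: 7^{20} ≡ 40 (mod 41). Since this equals -1 (≡ 40), 7 is not a QR.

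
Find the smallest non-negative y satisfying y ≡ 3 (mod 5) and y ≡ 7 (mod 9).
M = 5 × 9 = 45. M₁ = 9, y₁ ≡ 4 (mod 5). M₂ = 5, y₂ ≡ 2 (mod 9). y = 3×9×4 + 7×5×2 ≡ 43 (mod 45)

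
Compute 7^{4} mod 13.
9

Using successive squaring:
Binary expansion of 4: 100
Powers of 7 mod 13 (each is the square of the previous):
  7^1 ≡ 7 (mod 13)
  7^2 ≡ 7² = 49 ≡ 10 (mod 13)
  7^4 ≡ 10² = 100 ≡ 9 (mod 13)
4 is a power of 2, so 7^4 is the last square: ≡ 9 (mod 13)
Result: 7^4 ≡ 9 (mod 13)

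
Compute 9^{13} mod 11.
3

Using successive squaring:
Binary expansion of 13: 1101
Powers of 9 mod 11 (each is the square of the previous):
  9^1 ≡ 9 (mod 11)
  9^2 ≡ 9² = 81 ≡ 4 (mod 11)
  9^4 ≡ 4² = 16 ≡ 5 (mod 11)
  9^8 ≡ 5² = 25 ≡ 3 (mod 11)
13 = 8 + 4 + 1, so 9^13 = 9^8 × 9^4 × 9^1 ≡ 3 × 5 × 9 (mod 11)
Multiplying step by step:
  3 × 5 = 15 ≡ 4 (mod 11)
  4 × 9 = 36 ≡ 3 (mod 11)
Result: 9^13 ≡ 3 (mod 11)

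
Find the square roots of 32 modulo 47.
The square roots of 32 mod 47 are 28 and 19. Verify: 28² = 784 ≡ 32 (mod 47)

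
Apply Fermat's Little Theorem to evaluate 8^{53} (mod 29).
26

By Fermat's Little Theorem, a^(p-1) ≡ 1 (mod p) for prime p and gcd(a, p) = 1
Here p = 29, so 8^28 ≡ 1 (mod 29)
We can reduce the exponent: 53 mod 28 = 25
So 8^53 ≡ 8^25 (mod 29)
Computing: 8^25 mod 29 = 26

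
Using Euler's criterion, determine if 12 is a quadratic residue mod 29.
By Euler's criterion: 12^{14} ≡ 28 (mod 29). Since this equals -1 (≡ 28), 12 is not a QR.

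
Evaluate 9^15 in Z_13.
Using Fermat: 9^{12} ≡ 1 (mod 13). 15 ≡ 3 (mod 12). So 9^{15} ≡ 9^{3} ≡ 1 (mod 13)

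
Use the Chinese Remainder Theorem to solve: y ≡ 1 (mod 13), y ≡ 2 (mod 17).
53

Using the Chinese Remainder Theorem:
M = product of moduli = 221
For equation 1: M_1 = 17, 17 ≡ 4 (mod 13), inverse of 17 mod 13 is 10 (check: 4 × 10 = 40 ≡ 1 (mod 13))
For equation 2: M_2 = 13, 13 ≡ 13 (mod 17), inverse of 13 mod 17 is 4 (check: 13 × 4 = 52 ≡ 1 (mod 17))
Combine: y ≡ Σ r_i×M_i×(M_i⁻¹ mod m_i) = 1×17×10 + 2×13×4 = 170 + 104 = 274
274 mod 221 = 53
y ≡ 53 (mod 221)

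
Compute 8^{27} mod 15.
2

Using successive squaring:
Binary expansion of 27: 11011
Powers of 8 mod 15 (each is the square of the previous):
  8^1 ≡ 8 (mod 15)
  8^2 ≡ 8² = 64 ≡ 4 (mod 15)
  8^4 ≡ 4² = 16 ≡ 1 (mod 15)
  8^8 ≡ 1² = 1 ≡ 1 (mod 15)
  8^16 ≡ 1² = 1 ≡ 1 (mod 15)
27 = 16 + 8 + 2 + 1, so 8^27 = 8^16 × 8^8 × 8^2 × 8^1 ≡ 1 × 1 × 4 × 8 (mod 15)
Multiplying step by step:
  1 × 1 = 1 ≡ 1 (mod 15)
  1 × 4 = 4 ≡ 4 (mod 15)
  4 × 8 = 32 ≡ 2 (mod 15)
Result: 8^27 ≡ 2 (mod 15)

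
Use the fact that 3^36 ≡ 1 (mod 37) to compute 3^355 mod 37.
By Fermat: 3^{36} ≡ 1 (mod 37). 355 ≡ 31 (mod 36). So 3^{355} ≡ 3^{31} ≡ 30 (mod 37)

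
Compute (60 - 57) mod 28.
3

(60 - 57) = 3
3 mod 28 = 3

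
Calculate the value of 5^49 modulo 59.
Using repeated squaring. 49 = 32 + 16 + 1 (binary 110001). Repeated squaring mod 59: 5^1 ≡ 5; 5^2 ≡ 5² = 25 ≡ 25; 5^4 ≡ 25² = 625 ≡ 35; 5^8 ≡ 35² = 1225 ≡ 45; 5^16 ≡ 45² = 2025 ≡ 19; 5^32 ≡ 19² = 361 ≡ 7. Multiply: 5^49 = 5^32 × 5^16 × 5^1 ≡ 7 × 19 × 5 (mod 59): 7 × 19 = 133 ≡ 15; 15 × 5 = 75 ≡ 16. So 5^49 ≡ 16 (mod 59).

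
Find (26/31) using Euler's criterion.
(26/31) = 26^{15} mod 31 = -1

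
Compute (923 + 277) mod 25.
0

(923 + 277) = 1200
1200 mod 25 = 0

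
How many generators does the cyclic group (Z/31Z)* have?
8

The number of primitive roots modulo p is φ(p-1) = φ(30)
φ(30) = 8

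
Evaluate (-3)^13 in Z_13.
Using Fermat: (-3)^{12} ≡ 1 (mod 13). 13 ≡ 1 (mod 12). So (-3)^{13} ≡ (-3)^{1} ≡ 10 (mod 13)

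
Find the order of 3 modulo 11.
Powers of 3 mod 11: 3^1≡3, 3^2≡9, 3^3≡5, 3^4≡4, 3^5≡1. Order = 5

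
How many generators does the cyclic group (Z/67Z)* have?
20

The number of primitive roots modulo p is φ(p-1) = φ(66)
φ(66) = 20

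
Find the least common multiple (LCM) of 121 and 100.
12100

First find GCD(121, 100) using the Euclidean algorithm:
121 = 1 × 100 + 21
100 = 4 × 21 + 16
21 = 1 × 16 + 5
16 = 3 × 5 + 1
5 = 5 × 1 + 0
GCD(121, 100) = 1

LCM formula: LCM(a, b) = (a × b) / GCD(a, b)
LCM(121, 100) = (121 × 100) / 1
LCM(121, 100) = 12100 / 1
LCM(121, 100) = 12100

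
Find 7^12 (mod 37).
Using repeated squaring. 12 = 8 + 4 (binary 1100). Repeated squaring mod 37: 7^1 ≡ 7; 7^2 ≡ 7² = 49 ≡ 12; 7^4 ≡ 12² = 144 ≡ 33; 7^8 ≡ 33² = 1089 ≡ 16. Multiply: 7^12 = 7^8 × 7^4 ≡ 16 × 33 (mod 37): 16 × 33 = 528 ≡ 10. So 7^12 ≡ 10 (mod 37).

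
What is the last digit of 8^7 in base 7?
8 ≡ 1 (mod 7). 7 = 4 + 2 + 1 (binary 111). Repeated squaring mod 7: 1^1 ≡ 1; 1^2 ≡ 1² = 1 ≡ 1; 1^4 ≡ 1² = 1 ≡ 1. Multiply: 8^7 ≡ 1^4 × 1^2 × 1^1 ≡ 1 × 1 × 1 (mod 7): 1 × 1 = 1 ≡ 1; 1 × 1 = 1 ≡ 1. So 8^7 ≡ 1 (mod 7).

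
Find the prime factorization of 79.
79

Divide by primes starting from smallest:
79 ÷ 79 = 1

79 = 79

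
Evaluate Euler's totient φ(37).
36

Prime factorization: 37 = 37
Using the formula φ(n) = n × Π(1 - 1/p) for each prime factor p:
φ(37) = 37 × (1 - 1/37)
φ(37) = 36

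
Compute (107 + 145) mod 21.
0

(107 + 145) = 252
252 mod 21 = 0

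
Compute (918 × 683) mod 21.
18

(918 × 683) = 626994
626994 mod 21 = 18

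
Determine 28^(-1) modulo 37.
28^(-1) ≡ 4 (mod 37). Verification: 28 × 4 = 112 ≡ 1 (mod 37)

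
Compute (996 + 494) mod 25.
15

(996 + 494) = 1490
1490 mod 25 = 15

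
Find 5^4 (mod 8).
4 = 4 (binary 100). Repeated squaring mod 8: 5^1 ≡ 5; 5^2 ≡ 5² = 25 ≡ 1; 5^4 ≡ 1² = 1 ≡ 1. So 5^4 ≡ 1 (mod 8).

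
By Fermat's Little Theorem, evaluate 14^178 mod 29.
By Fermat: 14^{28} ≡ 1 (mod 29). 178 ≡ 10 (mod 28). So 14^{178} ≡ 14^{10} ≡ 13 (mod 29)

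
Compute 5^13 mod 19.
Using repeated squaring. 13 = 8 + 4 + 1 (binary 1101). Repeated squaring mod 19: 5^1 ≡ 5; 5^2 ≡ 5² = 25 ≡ 6; 5^4 ≡ 6² = 36 ≡ 17; 5^8 ≡ 17² = 289 ≡ 4. Multiply: 5^13 = 5^8 × 5^4 × 5^1 ≡ 4 × 17 × 5 (mod 19): 4 × 17 = 68 ≡ 11; 11 × 5 = 55 ≡ 17. So 5^13 ≡ 17 (mod 19).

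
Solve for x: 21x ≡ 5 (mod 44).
17

Since gcd(21, 44) = 1 divides 5, a solution exists.
Multiply both sides by the inverse of 21 mod 44:
  21^(-1) mod 44 = 21
  x ≡ 21 × 5 ≡ 105 ≡ 17 (mod 44)
Verification: 21 × 17 = 357 = 8 × 44 + 5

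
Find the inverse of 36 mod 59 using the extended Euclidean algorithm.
Extended GCD: 36(-18) + 59(11) = 1. So 36^(-1) ≡ 41 ≡ 41 (mod 59). Verify: 36 × 41 = 1476 ≡ 1 (mod 59)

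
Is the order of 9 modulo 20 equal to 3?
No, the actual order is 2, not 3.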